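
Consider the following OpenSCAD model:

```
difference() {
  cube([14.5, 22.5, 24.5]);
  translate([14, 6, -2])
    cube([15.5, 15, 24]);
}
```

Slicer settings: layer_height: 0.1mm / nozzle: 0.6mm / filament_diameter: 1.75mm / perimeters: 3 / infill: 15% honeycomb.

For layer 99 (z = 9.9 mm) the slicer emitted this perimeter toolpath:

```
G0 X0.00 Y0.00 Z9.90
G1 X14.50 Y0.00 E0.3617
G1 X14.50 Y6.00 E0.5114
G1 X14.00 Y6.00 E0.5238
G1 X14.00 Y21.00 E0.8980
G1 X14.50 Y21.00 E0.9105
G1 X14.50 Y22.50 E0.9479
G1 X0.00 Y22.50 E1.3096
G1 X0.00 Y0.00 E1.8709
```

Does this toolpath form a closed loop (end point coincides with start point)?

yes

Start point (G0): (0.00, 0.00). End point (last G1): the path returns to the start — closed.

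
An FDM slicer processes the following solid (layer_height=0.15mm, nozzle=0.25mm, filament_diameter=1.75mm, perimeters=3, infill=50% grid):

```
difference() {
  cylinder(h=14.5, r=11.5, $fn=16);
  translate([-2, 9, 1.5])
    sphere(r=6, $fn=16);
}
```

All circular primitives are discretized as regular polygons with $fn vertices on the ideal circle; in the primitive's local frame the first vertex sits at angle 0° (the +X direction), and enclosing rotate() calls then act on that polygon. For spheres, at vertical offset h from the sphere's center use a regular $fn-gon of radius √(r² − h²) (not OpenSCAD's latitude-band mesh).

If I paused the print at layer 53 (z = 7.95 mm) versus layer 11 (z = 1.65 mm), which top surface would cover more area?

Layer 53 (z = 7.95): the r=11.5 cylinder contributes a regular 16-gon of circumradius 11.5 (area = (16/2)·11.500²·sin(360°/16) = 404.88 mm²); the sphere at (-2, 9) does not reach this height (|z−center|=6.450 > r=6); After the difference (first − rest): none of the subtracted shapes is present at this height, so the r=11.5 cylinder is unchanged — area = 404.88 mm². So its area = 404.88 mm². Layer 11 (z = 1.65): the cylinder: section is a regular 16-gon, circumradius r=11.5 (area = (16/2)·11.500²·sin(360°/16) = 404.88 mm²); the r=6 sphere at (-2, 9) slices to a regular 16-gon of circumradius 5.998 (√(r²−h²) with h=0.15 from center) (area = (16/2)·5.998²·sin(360°/16) = 110.14 mm²); After the difference (first − rest): starting from the r=11.5 cylinder (404.88 mm²), the r=6 sphere at (-2, 9) partially overlaps it — only the 73.83 mm² overlap (of its 110.14 mm²) is removed, clipping the outline — area = 331.05 mm². So its area = 331.05 mm². Layer 53 is larger (404.88 vs 331.05 mm²).

layer 53 (z = 7.95 mm)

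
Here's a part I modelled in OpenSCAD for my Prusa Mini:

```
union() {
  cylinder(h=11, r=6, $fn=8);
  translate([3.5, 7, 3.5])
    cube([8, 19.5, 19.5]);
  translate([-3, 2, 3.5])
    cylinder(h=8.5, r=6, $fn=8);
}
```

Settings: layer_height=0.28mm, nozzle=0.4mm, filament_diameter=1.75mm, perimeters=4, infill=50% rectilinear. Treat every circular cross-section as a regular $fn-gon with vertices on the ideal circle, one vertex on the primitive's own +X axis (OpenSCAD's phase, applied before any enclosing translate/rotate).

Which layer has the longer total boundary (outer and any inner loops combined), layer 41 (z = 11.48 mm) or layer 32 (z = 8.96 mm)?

Layer 41 (z = 11.48): the cylinder is absent (z outside [0, 11]); the 8×19.5 cube at (3.5, 7) contributes its full rectangle (perimeter 55.00 mm); the r=6 cylinder at (-3, 2) contributes a regular 8-gon of circumradius 6 (perimeter = 2·8·6.000·sin(180°/8) = 36.74 mm); Taking the union: the 2 present regions are separate (no shared area or edge), so areas and boundary lengths simply add and each stays a separate island — boundary = 91.74 mm. So its perimeter = 91.74 mm. Layer 32 (z = 8.96): the r=6 cylinder gives a regular 8-gon of circumradius 6 (constant along its height) (perimeter = 2·8·6.000·sin(180°/8) = 36.74 mm); the cube at (3.5, 7) is present — its section is the full 8×19.5 rectangle (perimeter 55.00 mm); the r=6 cylinder at (-3, 2) gives a regular 8-gon of circumradius 6 (constant along its height) (perimeter = 2·8·6.000·sin(180°/8) = 36.74 mm); Merging all regions: the regions partially overlap (shared area 61.38 mm²), so the edge portions inside another operand are dropped and the merged outline is re-measured after clipping — boundary = 99.39 mm. So its perimeter = 99.39 mm. Layer 32 is larger (99.39 vs 91.74 mm).

layer 32 (z = 8.96 mm)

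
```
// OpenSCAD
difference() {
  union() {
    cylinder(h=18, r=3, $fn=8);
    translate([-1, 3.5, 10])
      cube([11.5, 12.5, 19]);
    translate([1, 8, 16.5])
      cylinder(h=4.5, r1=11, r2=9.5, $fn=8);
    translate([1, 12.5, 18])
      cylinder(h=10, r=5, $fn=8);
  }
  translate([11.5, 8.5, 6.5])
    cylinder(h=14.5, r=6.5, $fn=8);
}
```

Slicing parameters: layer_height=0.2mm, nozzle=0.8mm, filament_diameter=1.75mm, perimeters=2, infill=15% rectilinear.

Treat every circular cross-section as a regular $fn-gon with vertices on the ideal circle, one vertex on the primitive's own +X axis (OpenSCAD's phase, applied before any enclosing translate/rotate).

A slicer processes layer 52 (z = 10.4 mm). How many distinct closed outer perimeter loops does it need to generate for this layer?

2

At z = 10.4 mm: the r=3 cylinder contributes a regular 8-gon of circumradius 3; the cube at (-1, 3.5) is present — its section is the full 11.5×12.5 rectangle; the cone at (1, 8) is absent (z outside [16.5, 21]); the cylinder at (1, 12.5) is absent (z outside [18, 28]); Combining (union): the 2 present regions are separate (no shared area or edge), so areas and boundary lengths simply add and each stays a separate island — 2 connected regions; the r=6.5 cylinder at (11.5, 8.5) gives a regular 8-gon of circumradius 6.5 (constant along its height); Subtracting the remaining from the first: starting from the result so far, the r=6.5 cylinder at (11.5, 8.5) partially overlaps it — only the 45.74 mm² overlap (of its 119.50 mm²) is removed, clipping the outline — 2 connected regions. The result has 2 disconnected regions.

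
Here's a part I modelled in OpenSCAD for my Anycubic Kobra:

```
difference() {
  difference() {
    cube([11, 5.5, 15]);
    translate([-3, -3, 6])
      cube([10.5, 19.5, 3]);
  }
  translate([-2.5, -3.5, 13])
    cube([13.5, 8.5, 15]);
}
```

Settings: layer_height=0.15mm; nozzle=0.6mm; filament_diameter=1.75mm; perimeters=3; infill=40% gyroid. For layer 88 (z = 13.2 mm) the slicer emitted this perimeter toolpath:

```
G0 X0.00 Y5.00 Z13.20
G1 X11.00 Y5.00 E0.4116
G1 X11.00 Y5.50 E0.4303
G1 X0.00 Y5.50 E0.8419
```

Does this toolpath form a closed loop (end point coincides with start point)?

Start point (G0): (0.00, 5.00). End point (last G1): the path does not return to the start — open.

no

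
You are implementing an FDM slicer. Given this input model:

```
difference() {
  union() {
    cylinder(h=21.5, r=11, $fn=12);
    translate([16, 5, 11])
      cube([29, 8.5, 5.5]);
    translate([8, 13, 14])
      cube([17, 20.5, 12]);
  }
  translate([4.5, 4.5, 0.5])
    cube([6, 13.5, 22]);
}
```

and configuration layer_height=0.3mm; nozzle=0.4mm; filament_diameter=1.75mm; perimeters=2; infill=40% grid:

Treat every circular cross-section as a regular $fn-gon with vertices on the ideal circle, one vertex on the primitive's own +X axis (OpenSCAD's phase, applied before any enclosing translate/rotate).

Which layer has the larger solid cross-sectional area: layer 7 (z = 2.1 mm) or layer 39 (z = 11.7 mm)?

Layer 7 (z = 2.1): the r=11 cylinder contributes a regular 12-gon of circumradius 11 (area = (12/2)·11.000²·sin(360°/12) = 363.00 mm²); the cube at (16, 5) is not intersected at this z (z outside [11, 16.5]); the cube at (8, 13) is not intersected at this z (z outside [14, 26]); Merging all regions: only the r=11 cylinder is present, so the union is just that shape — area = 363.00 mm²; the cube at (4.5, 4.5) is present — its section is the full 6×13.5 rectangle (area 81.00 mm²); After the difference (first − rest): starting from the result so far (363.00 mm²), the 6×13.5 cube at (4.5, 4.5) partially overlaps it — only the 17.43 mm² overlap (of its 81.00 mm²) is removed, clipping the outline — area = 345.57 mm². So its area = 345.57 mm². Layer 39 (z = 11.7): the r=11 cylinder gives a regular 12-gon of circumradius 11 (constant along its height) (area = (12/2)·11.000²·sin(360°/12) = 363.00 mm²); the cube at (16, 5) is present — its section is the full 29×8.5 rectangle (area 246.50 mm²); the cube at (8, 13) is not intersected at this z (z outside [14, 26]); Taking the union: the 2 present regions are separate (no shared area or edge), so areas and boundary lengths simply add and each stays a separate island — area = 609.50 mm²; the cube at (4.5, 4.5) (footprint 6×13.5) is included at this height (area 81.00 mm²); Taking the first minus the rest: starting from that combined region (609.50 mm²), the 6×13.5 cube at (4.5, 4.5) partially overlaps it — only the 17.43 mm² overlap (of its 81.00 mm²) is removed, clipping the outline — area = 592.07 mm². So its area = 592.07 mm². Layer 39 is larger (592.07 vs 345.57 mm²).

layer 39 (z = 11.7 mm)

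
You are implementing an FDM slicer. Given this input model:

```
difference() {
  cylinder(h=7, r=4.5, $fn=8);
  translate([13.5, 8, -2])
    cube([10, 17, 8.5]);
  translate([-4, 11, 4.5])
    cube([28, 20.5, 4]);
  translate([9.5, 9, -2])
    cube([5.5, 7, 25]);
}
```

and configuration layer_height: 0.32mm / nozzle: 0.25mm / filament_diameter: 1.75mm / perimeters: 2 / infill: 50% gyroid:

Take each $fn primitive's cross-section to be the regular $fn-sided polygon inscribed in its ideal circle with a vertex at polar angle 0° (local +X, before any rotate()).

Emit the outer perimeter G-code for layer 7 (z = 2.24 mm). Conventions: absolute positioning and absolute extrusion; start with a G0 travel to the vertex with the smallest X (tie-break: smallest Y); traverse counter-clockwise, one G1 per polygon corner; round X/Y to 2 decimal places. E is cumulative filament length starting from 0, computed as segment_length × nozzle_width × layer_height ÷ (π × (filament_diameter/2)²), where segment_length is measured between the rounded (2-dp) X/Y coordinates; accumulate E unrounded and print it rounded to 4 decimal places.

At z = 2.24 mm: the r=4.5 cylinder gives a regular 8-gon of circumradius 4.5 (constant along its height); the cube at (13.5, 8) (footprint 10×17) is included at this height; the cube at (-4, 11) does not reach this height (z outside [4.5, 8.5]); the 5.5×7 cube at (9.5, 9) contributes its full rectangle; Taking the first minus the rest: starting from the r=4.5 cylinder, the 10×17 cube at (13.5, 8) misses the remaining region (no effect); the 5.5×7 cube at (9.5, 9) misses the remaining region (no effect) — 1 connected region. The outline is a single polygon with 8 vertices. Extrusion per mm of travel: 0.25 × 0.32 / (π × 0.875²) = 0.033260. Accumulating E over each segment gives final E = 0.9161.

G0 X-4.50 Y0.00 Z2.24
G1 X-3.18 Y-3.18 E0.1145
G1 X0.00 Y-4.50 E0.2290
G1 X3.18 Y-3.18 E0.3436
G1 X4.50 Y0.00 E0.4581
G1 X3.18 Y3.18 E0.5726
G1 X0.00 Y4.50 E0.6871
G1 X-3.18 Y3.18 E0.8016
G1 X-4.50 Y0.00 E0.9161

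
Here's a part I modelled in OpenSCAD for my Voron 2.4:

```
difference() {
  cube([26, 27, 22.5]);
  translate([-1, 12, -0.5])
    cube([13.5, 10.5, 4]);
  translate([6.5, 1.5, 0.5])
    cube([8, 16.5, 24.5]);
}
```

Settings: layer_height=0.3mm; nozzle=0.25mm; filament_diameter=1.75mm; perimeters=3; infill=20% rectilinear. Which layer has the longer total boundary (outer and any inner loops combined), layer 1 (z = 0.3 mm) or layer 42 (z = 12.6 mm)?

Layer 1 (z = 0.3): the cube (footprint 26×27) is included at this height (perimeter 106.00 mm); the cube at (-1, 12) (footprint 13.5×10.5) is included at this height (perimeter 48.00 mm); the cube at (6.5, 1.5) does not reach this height (z outside [0.5, 25]); Subtracting the remaining from the first: starting from the 26×27 cube, the 13.5×10.5 cube at (-1, 12) partially overlaps it — only the 131.25 mm² overlap (of its 141.75 mm²) is removed, clipping the outline — boundary = 131.00 mm. So its perimeter = 131.00 mm. Layer 42 (z = 12.6): the cube (footprint 26×27) is included at this height (perimeter 106.00 mm); the cube at (-1, 12) is absent (z outside [-0.5, 3.5]); the 8×16.5 cube at (6.5, 1.5) contributes its full rectangle (perimeter 49.00 mm); Subtracting the remaining from the first: starting from the 26×27 cube, the 8×16.5 cube at (6.5, 1.5) lies wholly inside it (removes its full 132.00 mm² and its 49.00 mm outline becomes a hole wall) — boundary (outer + 1 inner loop) = 155.00 mm. So its perimeter = 155.00 mm. Layer 42 is larger (155.00 vs 131.00 mm).

layer 42 (z = 12.6 mm)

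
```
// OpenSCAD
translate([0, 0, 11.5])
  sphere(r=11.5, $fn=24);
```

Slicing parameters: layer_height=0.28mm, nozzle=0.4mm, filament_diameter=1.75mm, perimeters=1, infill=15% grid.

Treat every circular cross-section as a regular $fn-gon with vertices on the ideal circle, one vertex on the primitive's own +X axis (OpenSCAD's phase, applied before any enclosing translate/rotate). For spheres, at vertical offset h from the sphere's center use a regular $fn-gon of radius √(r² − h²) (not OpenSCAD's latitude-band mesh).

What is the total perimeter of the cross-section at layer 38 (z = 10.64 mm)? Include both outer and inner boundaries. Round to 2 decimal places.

71.85 mm

At z = 10.64 mm: the sphere: section is a regular 24-gon, circumradius = √(r²−h²) = √(11.5²−0.86²) = 11.468 (perimeter = 2·24·11.468·sin(180°/24) = 71.85 mm). Overall, the cross-section is a single solid region. Total boundary length (outer) = 71.85 mm.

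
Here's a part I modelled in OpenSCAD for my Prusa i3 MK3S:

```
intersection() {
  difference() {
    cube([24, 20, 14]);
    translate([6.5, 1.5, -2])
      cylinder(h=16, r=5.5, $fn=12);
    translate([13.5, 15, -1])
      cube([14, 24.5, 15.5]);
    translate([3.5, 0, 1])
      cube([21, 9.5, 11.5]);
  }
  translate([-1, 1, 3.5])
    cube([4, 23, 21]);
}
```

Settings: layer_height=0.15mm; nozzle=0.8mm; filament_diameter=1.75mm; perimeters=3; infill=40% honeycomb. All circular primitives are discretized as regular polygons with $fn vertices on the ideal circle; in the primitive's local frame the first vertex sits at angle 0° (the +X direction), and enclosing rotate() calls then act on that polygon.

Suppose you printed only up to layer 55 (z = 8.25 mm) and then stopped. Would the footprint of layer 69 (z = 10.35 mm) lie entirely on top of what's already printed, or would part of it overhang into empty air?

Compare the two slices. At z = 8.25: the 24×20 cube contributes its full rectangle (area 480.00 mm²); the cylinder at (6.5, 1.5): section is a regular 12-gon, circumradius r=5.5 (area = (12/2)·5.500²·sin(360°/12) = 90.75 mm²); the cube at (13.5, 15) (footprint 14×24.5) is included at this height (area 343.00 mm²); the 21×9.5 cube at (3.5, 0) contributes its full rectangle (area 199.50 mm²); Taking the first minus the rest: starting from the 24×20 cube (480.00 mm²), the r=5.5 cylinder at (6.5, 1.5) partially overlaps it — only the 61.27 mm² overlap (of its 90.75 mm²) is removed, clipping the outline; the 14×24.5 cube at (13.5, 15) partially overlaps it — only the 52.50 mm² overlap (of its 343.00 mm²) is removed, clipping the outline; the 21×9.5 cube at (3.5, 0) partially overlaps it — only the 144.34 mm² overlap (of its 199.50 mm²) is removed, clipping the outline — area = 221.89 mm²; the 4×23 cube at (-1, 1) contributes its full rectangle (area 92.00 mm²); Keeping only the common overlap: the 4×23 cube at (-1, 1) partially overlaps that combined region; clipping to the common part keeps 50.75 mm² — area = 50.75 mm². At z = 10.35: the cube is present — its section is the full 24×20 rectangle (area 480.00 mm²); the r=5.5 cylinder at (6.5, 1.5) gives a regular 12-gon of circumradius 5.5 (constant along its height) (area = (12/2)·5.500²·sin(360°/12) = 90.75 mm²); the cube at (13.5, 15) is present — its section is the full 14×24.5 rectangle (area 343.00 mm²); the cube at (3.5, 0) is present — its section is the full 21×9.5 rectangle (area 199.50 mm²); Subtracting the remaining from the first: starting from the 24×20 cube (480.00 mm²), the r=5.5 cylinder at (6.5, 1.5) partially overlaps it — only the 61.27 mm² overlap (of its 90.75 mm²) is removed, clipping the outline; the 14×24.5 cube at (13.5, 15) partially overlaps it — only the 52.50 mm² overlap (of its 343.00 mm²) is removed, clipping the outline; the 21×9.5 cube at (3.5, 0) partially overlaps it — only the 144.34 mm² overlap (of its 199.50 mm²) is removed, clipping the outline — area = 221.89 mm²; the cube at (-1, 1) is present — its section is the full 4×23 rectangle (area 92.00 mm²); After intersecting: the 4×23 cube at (-1, 1) partially overlaps that combined region; clipping to the common part keeps 50.75 mm² — area = 50.75 mm². Checking containment: the cross-section at z = 10.35 is a subset of the cross-section at z = 8.25.

entirely on top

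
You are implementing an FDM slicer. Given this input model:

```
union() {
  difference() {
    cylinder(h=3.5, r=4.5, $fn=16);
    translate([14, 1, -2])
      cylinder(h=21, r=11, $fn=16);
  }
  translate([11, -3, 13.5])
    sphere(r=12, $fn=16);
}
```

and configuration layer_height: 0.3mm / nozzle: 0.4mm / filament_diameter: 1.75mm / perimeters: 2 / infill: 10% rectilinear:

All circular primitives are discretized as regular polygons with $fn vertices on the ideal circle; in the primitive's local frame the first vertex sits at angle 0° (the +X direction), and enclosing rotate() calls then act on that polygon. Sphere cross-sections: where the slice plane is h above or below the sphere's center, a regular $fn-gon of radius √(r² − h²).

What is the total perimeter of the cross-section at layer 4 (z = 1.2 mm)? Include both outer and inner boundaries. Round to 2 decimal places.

At z = 1.2 mm: the r=4.5 cylinder contributes a regular 16-gon of circumradius 4.5 (perimeter = 2·16·4.500·sin(180°/16) = 28.09 mm); the cylinder at (14, 1): section is a regular 16-gon, circumradius r=11 (perimeter = 2·16·11.000·sin(180°/16) = 68.67 mm); Taking the first minus the rest: starting from the r=4.5 cylinder, the r=11 cylinder at (14, 1) partially overlaps it — only the 4.60 mm² overlap (of its 370.44 mm²) is removed, clipping the outline — boundary = 27.75 mm; the sphere at (11, -3) is not intersected at this z (|z−center|=12.300 > r=12); Combining (union): only the result so far is present, so the union is just that shape — boundary = 27.75 mm. Overall, the cross-section is a single solid region. Total boundary length (outer) = 27.75 mm.

27.75 mm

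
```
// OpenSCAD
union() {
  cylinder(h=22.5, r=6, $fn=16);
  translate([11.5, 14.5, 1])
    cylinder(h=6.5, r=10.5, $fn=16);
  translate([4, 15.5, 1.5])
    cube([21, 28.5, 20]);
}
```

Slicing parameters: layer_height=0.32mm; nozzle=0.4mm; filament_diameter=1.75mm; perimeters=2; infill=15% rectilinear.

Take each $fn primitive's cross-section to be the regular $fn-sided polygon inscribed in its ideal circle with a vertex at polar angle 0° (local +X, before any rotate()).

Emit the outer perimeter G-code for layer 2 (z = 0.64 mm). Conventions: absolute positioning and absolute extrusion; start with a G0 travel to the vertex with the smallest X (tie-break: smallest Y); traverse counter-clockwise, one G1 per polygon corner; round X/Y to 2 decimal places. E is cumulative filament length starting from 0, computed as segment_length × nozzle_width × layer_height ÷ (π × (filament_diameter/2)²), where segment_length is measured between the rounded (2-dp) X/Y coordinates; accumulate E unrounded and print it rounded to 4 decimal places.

G0 X-6.00 Y0.00 Z0.64
G1 X-5.54 Y-2.30 E0.1248
G1 X-4.24 Y-4.24 E0.2491
G1 X-2.30 Y-5.54 E0.3734
G1 X0.00 Y-6.00 E0.4982
G1 X2.30 Y-5.54 E0.6230
G1 X4.24 Y-4.24 E0.7473
G1 X5.54 Y-2.30 E0.8716
G1 X6.00 Y0.00 E0.9964
G1 X5.54 Y2.30 E1.1212
G1 X4.24 Y4.24 E1.2455
G1 X2.30 Y5.54 E1.3698
G1 X0.00 Y6.00 E1.4946
G1 X-2.30 Y5.54 E1.6194
G1 X-4.24 Y4.24 E1.7437
G1 X-5.54 Y2.30 E1.8680
G1 X-6.00 Y0.00 E1.9928

At z = 0.64 mm: the cylinder: section is a regular 16-gon, circumradius r=6; the cylinder at (11.5, 14.5) does not reach this height (z outside [1, 7.5]); the cube at (4, 15.5) does not reach this height (z outside [1.5, 21.5]); Merging all regions: only the r=6 cylinder is present, so the union is just that shape — 1 connected region. The outline is a single polygon with 16 vertices. Extrusion per mm of travel: 0.4 × 0.32 / (π × 0.875²) = 0.053216. Accumulating E over each segment gives final E = 1.9928.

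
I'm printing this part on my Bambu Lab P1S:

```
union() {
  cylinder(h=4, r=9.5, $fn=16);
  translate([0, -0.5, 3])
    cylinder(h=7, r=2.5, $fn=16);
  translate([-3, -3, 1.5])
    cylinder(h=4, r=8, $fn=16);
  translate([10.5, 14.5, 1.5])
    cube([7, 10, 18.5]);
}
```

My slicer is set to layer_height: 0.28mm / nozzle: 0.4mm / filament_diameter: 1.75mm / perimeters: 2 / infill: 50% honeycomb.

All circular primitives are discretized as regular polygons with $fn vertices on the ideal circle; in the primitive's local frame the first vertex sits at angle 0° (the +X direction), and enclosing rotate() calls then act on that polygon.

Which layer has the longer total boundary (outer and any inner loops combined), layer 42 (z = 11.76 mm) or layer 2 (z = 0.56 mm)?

layer 2 (z = 0.56 mm)

Layer 42 (z = 11.76): the cylinder is not intersected at this z (z outside [0, 4]); the cylinder at (0, -0.5) does not reach this height (z outside [3, 10]); the cylinder at (-3, -3) does not reach this height (z outside [1.5, 5.5]); the cube at (10.5, 14.5) (footprint 7×10) is included at this height (perimeter 34.00 mm); Combining (union): only the 7×10 cube at (10.5, 14.5) is present, so the union is just that shape — boundary = 34.00 mm. So its perimeter = 34.00 mm. Layer 2 (z = 0.56): the r=9.5 cylinder gives a regular 16-gon of circumradius 9.5 (constant along its height) (perimeter = 2·16·9.500·sin(180°/16) = 59.31 mm); the cylinder at (0, -0.5) does not reach this height (z outside [3, 10]); the cylinder at (-3, -3) does not reach this height (z outside [1.5, 5.5]); the cube at (10.5, 14.5) is absent (z outside [1.5, 20]); Merging all regions: only the r=9.5 cylinder is present, so the union is just that shape — boundary = 59.31 mm. So its perimeter = 59.31 mm. Layer 2 is larger (59.31 vs 34.00 mm).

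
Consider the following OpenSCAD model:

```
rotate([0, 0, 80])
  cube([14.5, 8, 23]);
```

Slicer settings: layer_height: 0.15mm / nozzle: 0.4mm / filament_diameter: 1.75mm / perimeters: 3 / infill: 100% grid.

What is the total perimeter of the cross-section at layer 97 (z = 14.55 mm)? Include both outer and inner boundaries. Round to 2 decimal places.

45.00 mm

At z = 14.55 mm: the 14.5×8 cube contributes its full rectangle (perimeter 45.00 mm); (rotated 80° about Z; rotation is an isometry so areas/perimeters/island counts are preserved). Overall, the cross-section is a single solid region. Total boundary length (outer) = 45.00 mm.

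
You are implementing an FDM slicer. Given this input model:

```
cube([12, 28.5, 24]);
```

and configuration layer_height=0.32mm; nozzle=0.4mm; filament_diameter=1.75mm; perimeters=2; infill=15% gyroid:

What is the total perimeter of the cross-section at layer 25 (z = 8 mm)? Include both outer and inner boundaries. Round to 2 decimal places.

81.00 mm

At z = 8 mm: the cube is present — its section is the full 12×28.5 rectangle (perimeter 81.00 mm). Overall, the cross-section is a single solid region. Total boundary length (outer) = 81.00 mm.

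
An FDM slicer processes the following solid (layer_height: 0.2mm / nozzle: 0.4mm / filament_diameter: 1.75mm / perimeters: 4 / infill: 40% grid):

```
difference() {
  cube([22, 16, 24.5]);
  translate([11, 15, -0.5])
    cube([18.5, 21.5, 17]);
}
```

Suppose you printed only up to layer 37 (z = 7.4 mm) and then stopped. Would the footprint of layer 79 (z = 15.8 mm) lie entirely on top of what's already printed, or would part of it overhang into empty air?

Compare the two slices. At z = 7.4: the 22×16 cube contributes its full rectangle (area 352.00 mm²); the cube at (11, 15) is present — its section is the full 18.5×21.5 rectangle (area 397.75 mm²); Taking the first minus the rest: starting from the 22×16 cube (352.00 mm²), the 18.5×21.5 cube at (11, 15) partially overlaps it — only the 11.00 mm² overlap (of its 397.75 mm²) is removed, clipping the outline — area = 341.00 mm². At z = 15.8: the cube (footprint 22×16) is included at this height (area 352.00 mm²); the 18.5×21.5 cube at (11, 15) contributes its full rectangle (area 397.75 mm²); Subtracting the remaining from the first: starting from the 22×16 cube (352.00 mm²), the 18.5×21.5 cube at (11, 15) partially overlaps it — only the 11.00 mm² overlap (of its 397.75 mm²) is removed, clipping the outline — area = 341.00 mm². Checking containment: the cross-section at z = 15.8 is a subset of the cross-section at z = 7.4.

entirely on top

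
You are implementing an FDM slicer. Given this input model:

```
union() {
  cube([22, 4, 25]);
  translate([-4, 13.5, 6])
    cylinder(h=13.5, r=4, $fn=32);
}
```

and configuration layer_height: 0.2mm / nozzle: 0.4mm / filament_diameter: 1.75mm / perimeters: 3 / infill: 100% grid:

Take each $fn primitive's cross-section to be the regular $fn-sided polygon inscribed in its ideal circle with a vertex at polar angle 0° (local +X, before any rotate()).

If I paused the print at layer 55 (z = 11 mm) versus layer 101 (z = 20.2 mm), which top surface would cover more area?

layer 55 (z = 11 mm)

Layer 55 (z = 11): the 22×4 cube contributes its full rectangle (area 88.00 mm²); the cylinder at (-4, 13.5): section is a regular 32-gon, circumradius r=4 (area = (32/2)·4.000²·sin(360°/32) = 49.94 mm²); Merging all regions: the 2 present regions are separate (no shared area or edge), so areas and boundary lengths simply add and each stays a separate island — area = 137.94 mm². So its area = 137.94 mm². Layer 101 (z = 20.2): the cube (footprint 22×4) is included at this height (area 88.00 mm²); the cylinder at (-4, 13.5) does not reach this height (z outside [6, 19.5]); Taking the union: only the 22×4 cube is present, so the union is just that shape — area = 88.00 mm². So its area = 88.00 mm². Layer 55 is larger (137.94 vs 88.00 mm²).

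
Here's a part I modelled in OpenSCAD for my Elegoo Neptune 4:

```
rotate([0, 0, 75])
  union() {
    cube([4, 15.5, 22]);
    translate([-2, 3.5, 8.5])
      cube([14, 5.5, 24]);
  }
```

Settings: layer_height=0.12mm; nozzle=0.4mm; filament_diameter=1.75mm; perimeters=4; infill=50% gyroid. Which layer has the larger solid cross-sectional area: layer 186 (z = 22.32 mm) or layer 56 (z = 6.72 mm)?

Layer 186 (z = 22.32): the cube is not intersected at this z (z outside [0, 22]); the cube at (-2, 3.5) is present — its section is the full 14×5.5 rectangle (area 77.00 mm²); Combining (union): only the 14×5.5 cube at (-2, 3.5) is present, so the union is just that shape — area = 77.00 mm²; (whole slice rotated 75° about Z — lengths, areas and connectivity unchanged). So its area = 77.00 mm². Layer 56 (z = 6.72): the 4×15.5 cube contributes its full rectangle (area 62.00 mm²); the cube at (-2, 3.5) is absent (z outside [8.5, 32.5]); Combining (union): only the 4×15.5 cube is present, so the union is just that shape — area = 62.00 mm²; (whole slice rotated 75° about Z — lengths, areas and connectivity unchanged). So its area = 62.00 mm². Layer 186 is larger (77.00 vs 62.00 mm²).

layer 186 (z = 22.32 mm)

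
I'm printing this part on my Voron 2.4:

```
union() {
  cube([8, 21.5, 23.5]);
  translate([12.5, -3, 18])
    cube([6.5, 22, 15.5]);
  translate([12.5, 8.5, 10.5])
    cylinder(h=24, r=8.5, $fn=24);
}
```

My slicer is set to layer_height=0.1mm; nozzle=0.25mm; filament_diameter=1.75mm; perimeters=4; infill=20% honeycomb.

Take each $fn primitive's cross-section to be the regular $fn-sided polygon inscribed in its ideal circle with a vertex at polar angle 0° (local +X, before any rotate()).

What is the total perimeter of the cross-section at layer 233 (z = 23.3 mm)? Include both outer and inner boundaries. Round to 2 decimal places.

95.13 mm

At z = 23.3 mm: the cube is present — its section is the full 8×21.5 rectangle (perimeter 59.00 mm); the 6.5×22 cube at (12.5, -3) contributes its full rectangle (perimeter 57.00 mm); the cylinder at (12.5, 8.5): section is a regular 24-gon, circumradius r=8.5 (perimeter = 2·24·8.500·sin(180°/24) = 53.25 mm); Taking the union: the regions partially overlap (shared area 137.68 mm²), so the edge portions inside another operand are dropped and the merged outline is re-measured after clipping — boundary = 95.13 mm. Overall, the cross-section is a single solid region. Total boundary length (outer) = 95.13 mm.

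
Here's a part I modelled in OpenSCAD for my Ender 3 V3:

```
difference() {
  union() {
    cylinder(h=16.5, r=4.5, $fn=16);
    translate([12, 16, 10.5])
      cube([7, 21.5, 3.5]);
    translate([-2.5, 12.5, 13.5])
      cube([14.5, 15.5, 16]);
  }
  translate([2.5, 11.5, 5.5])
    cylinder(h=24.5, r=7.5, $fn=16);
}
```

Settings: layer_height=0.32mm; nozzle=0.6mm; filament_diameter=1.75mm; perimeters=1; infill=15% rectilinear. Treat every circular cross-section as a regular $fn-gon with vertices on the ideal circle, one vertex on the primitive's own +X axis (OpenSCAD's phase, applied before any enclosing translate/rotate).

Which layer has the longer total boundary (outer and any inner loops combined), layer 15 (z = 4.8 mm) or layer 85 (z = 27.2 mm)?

Layer 15 (z = 4.8): the r=4.5 cylinder gives a regular 16-gon of circumradius 4.5 (constant along its height) (perimeter = 2·16·4.500·sin(180°/16) = 28.09 mm); the cube at (12, 16) does not reach this height (z outside [10.5, 14]); the cube at (-2.5, 12.5) is absent (z outside [13.5, 29.5]); Merging all regions: only the r=4.5 cylinder is present, so the union is just that shape — boundary = 28.09 mm; the cylinder at (2.5, 11.5) is not intersected at this z (z outside [5.5, 30]); Taking the first minus the rest: none of the subtracted shapes is present at this height, so the result so far is unchanged — boundary = 28.09 mm. So its perimeter = 28.09 mm. Layer 85 (z = 27.2): the cylinder does not reach this height (z outside [0, 16.5]); the cube at (12, 16) is not intersected at this z (z outside [10.5, 14]); the cube at (-2.5, 12.5) (footprint 14.5×15.5) is included at this height (perimeter 60.00 mm); Merging all regions: only the 14.5×15.5 cube at (-2.5, 12.5) is present, so the union is just that shape — boundary = 60.00 mm; the r=7.5 cylinder at (2.5, 11.5) contributes a regular 16-gon of circumradius 7.5 (perimeter = 2·16·7.500·sin(180°/16) = 46.82 mm); After the difference (first − rest): starting from the result so far, the r=7.5 cylinder at (2.5, 11.5) partially overlaps it — only the 64.60 mm² overlap (of its 172.21 mm²) is removed, clipping the outline — boundary = 59.37 mm. So its perimeter = 59.37 mm. Layer 85 is larger (59.37 vs 28.09 mm).

layer 85 (z = 27.2 mm)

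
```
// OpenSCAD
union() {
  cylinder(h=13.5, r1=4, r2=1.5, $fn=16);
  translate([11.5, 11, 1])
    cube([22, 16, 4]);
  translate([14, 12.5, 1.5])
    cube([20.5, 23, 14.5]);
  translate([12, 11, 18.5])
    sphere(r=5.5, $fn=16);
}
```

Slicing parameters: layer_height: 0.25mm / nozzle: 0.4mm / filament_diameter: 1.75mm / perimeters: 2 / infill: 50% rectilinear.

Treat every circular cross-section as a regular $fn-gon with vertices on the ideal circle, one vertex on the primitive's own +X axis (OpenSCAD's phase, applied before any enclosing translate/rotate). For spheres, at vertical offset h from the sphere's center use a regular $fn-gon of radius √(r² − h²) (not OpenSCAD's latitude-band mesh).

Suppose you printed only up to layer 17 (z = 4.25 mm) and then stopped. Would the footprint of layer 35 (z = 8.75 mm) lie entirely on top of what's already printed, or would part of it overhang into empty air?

entirely on top

Compare the two slices. At z = 4.25: the cone: at t=0.315 of its height the radius interpolates to r₁+(r₂−r₁)t = 3.213, giving a regular 16-gon of that circumradius (area = (16/2)·3.213²·sin(360°/16) = 31.60 mm²); the cube at (11.5, 11) (footprint 22×16) is included at this height (area 352.00 mm²); the cube at (14, 12.5) is present — its section is the full 20.5×23 rectangle (area 471.50 mm²); the sphere at (12, 11) is not intersected at this z (|z−center|=14.250 > r=5.5); Taking the union: the regions partially overlap — summed areas 855.10 mm² minus the doubly-counted overlap 282.75 mm² gives 572.35 mm² — area = 572.35 mm². At z = 8.75: the cone contributes a regular 16-gon of circumradius 2.380 (interpolated between r1=4 and r2=1.5 at t=0.648) (area = (16/2)·2.380²·sin(360°/16) = 17.34 mm²); the cube at (11.5, 11) is absent (z outside [1, 5]); the cube at (14, 12.5) is present — its section is the full 20.5×23 rectangle (area 471.50 mm²); the sphere at (12, 11) is absent (|z−center|=9.750 > r=5.5); Taking the union: the 2 present regions are separate (no shared area or edge), so areas and boundary lengths simply add and each stays a separate island — area = 488.84 mm². Checking containment: the cross-section at z = 8.75 is a subset of the cross-section at z = 4.25.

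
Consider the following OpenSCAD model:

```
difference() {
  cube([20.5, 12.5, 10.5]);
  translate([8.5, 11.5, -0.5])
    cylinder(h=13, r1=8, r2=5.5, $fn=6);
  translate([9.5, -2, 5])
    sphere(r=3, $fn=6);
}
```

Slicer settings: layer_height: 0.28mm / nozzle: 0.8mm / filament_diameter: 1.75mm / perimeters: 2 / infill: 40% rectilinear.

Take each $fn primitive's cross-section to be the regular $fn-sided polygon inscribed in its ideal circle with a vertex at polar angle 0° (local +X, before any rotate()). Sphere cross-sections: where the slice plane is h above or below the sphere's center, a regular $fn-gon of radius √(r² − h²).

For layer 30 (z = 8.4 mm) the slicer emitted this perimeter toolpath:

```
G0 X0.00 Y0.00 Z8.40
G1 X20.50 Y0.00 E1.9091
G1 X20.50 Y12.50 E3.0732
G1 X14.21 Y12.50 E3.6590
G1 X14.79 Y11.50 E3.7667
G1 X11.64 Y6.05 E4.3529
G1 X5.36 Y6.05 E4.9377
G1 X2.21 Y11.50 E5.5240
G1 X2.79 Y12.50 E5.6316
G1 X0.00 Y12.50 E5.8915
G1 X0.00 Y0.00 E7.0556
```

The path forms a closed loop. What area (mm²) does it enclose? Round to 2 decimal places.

192.86 mm²

Apply the shoelace formula to the sequence of (X, Y) vertices; enclosed area = 192.86 mm².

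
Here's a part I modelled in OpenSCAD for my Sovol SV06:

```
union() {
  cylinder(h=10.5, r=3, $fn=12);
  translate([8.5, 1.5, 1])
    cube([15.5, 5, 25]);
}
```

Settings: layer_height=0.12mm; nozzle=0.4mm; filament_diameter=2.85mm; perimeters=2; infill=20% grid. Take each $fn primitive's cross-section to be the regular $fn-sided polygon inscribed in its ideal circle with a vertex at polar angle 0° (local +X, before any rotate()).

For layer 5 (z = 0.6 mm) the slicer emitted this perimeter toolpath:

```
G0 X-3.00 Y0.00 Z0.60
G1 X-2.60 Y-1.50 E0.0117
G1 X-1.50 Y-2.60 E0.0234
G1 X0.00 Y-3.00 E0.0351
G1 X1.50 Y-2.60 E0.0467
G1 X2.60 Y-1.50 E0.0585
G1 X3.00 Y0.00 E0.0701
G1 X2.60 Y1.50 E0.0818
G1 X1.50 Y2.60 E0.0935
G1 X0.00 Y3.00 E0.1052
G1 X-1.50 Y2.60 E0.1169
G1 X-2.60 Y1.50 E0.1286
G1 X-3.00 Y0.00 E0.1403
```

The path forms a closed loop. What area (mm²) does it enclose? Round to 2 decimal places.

Apply the shoelace formula to the sequence of (X, Y) vertices; enclosed area = 27.02 mm².

27.02 mm²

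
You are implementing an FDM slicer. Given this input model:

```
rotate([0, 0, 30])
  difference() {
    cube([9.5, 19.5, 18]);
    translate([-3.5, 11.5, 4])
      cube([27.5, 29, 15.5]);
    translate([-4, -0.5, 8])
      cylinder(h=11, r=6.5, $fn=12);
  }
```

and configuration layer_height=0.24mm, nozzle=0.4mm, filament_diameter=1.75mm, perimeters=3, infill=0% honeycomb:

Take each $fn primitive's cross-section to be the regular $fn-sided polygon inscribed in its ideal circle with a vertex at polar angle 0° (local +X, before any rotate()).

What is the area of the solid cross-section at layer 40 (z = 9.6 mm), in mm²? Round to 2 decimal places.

At z = 9.6 mm: the 9.5×19.5 cube contributes its full rectangle (area 185.25 mm²); the cube at (-3.5, 11.5) (footprint 27.5×29) is included at this height (area 797.50 mm²); the r=6.5 cylinder at (-4, -0.5) gives a regular 12-gon of circumradius 6.5 (constant along its height) (area = (12/2)·6.500²·sin(360°/12) = 126.75 mm²); After the difference (first − rest): starting from the 9.5×19.5 cube (185.25 mm²), the 27.5×29 cube at (-3.5, 11.5) partially overlaps it — only the 76.00 mm² overlap (of its 797.50 mm²) is removed, clipping the outline; the r=6.5 cylinder at (-4, -0.5) partially overlaps it — only the 6.82 mm² overlap (of its 126.75 mm²) is removed, clipping the outline — area = 102.43 mm²; (whole slice rotated 30° about Z — lengths, areas and connectivity unchanged). Overall, the cross-section is a single solid region. Net area = 102.43 mm².

102.43 mm²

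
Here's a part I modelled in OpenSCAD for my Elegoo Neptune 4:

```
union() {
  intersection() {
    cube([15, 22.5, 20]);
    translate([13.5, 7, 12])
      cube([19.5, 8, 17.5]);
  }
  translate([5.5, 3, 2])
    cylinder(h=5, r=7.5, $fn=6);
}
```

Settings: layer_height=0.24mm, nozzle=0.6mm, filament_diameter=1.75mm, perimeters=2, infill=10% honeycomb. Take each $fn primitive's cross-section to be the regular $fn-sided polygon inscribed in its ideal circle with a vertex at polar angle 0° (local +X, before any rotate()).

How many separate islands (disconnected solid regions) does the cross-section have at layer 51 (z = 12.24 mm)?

At z = 12.24 mm: the cube (footprint 15×22.5) is included at this height; the 19.5×8 cube at (13.5, 7) contributes its full rectangle; Taking the intersection: the 19.5×8 cube at (13.5, 7) partially overlaps the 15×22.5 cube; clipping to the common part keeps 12.00 mm² — 1 connected region; the cylinder at (5.5, 3) does not reach this height (z outside [2, 7]); Merging all regions: only that combined region is present, so the union is just that shape — 1 connected region. Overall, the cross-section is a single solid region. Island count = 1.

1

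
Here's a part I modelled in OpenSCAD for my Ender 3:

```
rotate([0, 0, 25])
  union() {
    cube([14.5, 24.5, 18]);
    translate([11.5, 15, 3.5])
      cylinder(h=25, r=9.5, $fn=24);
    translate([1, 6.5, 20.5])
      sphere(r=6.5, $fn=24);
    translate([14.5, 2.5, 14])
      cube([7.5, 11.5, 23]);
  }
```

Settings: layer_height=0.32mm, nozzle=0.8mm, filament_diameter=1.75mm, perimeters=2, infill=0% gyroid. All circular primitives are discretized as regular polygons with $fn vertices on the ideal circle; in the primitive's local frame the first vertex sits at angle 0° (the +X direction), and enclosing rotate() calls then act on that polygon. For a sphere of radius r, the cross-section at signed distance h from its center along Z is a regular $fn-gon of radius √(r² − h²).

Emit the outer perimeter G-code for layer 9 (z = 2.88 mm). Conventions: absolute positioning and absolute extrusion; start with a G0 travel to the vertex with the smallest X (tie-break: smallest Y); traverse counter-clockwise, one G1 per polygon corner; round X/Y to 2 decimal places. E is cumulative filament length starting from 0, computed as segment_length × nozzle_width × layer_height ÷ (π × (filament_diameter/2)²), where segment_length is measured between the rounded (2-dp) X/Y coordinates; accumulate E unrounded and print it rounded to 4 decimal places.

At z = 2.88 mm: the 14.5×24.5 cube contributes its full rectangle; the cylinder at (11.5, 15) is absent (z outside [3.5, 28.5]); the sphere at (1, 6.5) is absent (|z−center|=17.620 > r=6.5); the cube at (14.5, 2.5) does not reach this height (z outside [14, 37]); Combining (union): only the 14.5×24.5 cube is present, so the union is just that shape — 1 connected region; (whole slice rotated 25° about Z — lengths, areas and connectivity unchanged). The outline is a single polygon with 4 vertices. Extrusion per mm of travel: 0.8 × 0.32 / (π × 0.875²) = 0.106432. Accumulating E over each segment gives final E = 8.3004.

G0 X-10.35 Y22.20 Z2.88
G1 X0.00 Y0.00 E2.6070
G1 X13.14 Y6.13 E4.1502
G1 X2.79 Y28.33 E6.7572
G1 X-10.35 Y22.20 E8.3004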